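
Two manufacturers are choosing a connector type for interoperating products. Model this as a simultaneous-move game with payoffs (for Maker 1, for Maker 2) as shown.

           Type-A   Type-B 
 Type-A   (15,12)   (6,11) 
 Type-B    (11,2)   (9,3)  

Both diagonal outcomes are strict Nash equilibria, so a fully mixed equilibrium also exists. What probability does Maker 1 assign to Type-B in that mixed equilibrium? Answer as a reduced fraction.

1/2

Maker 1's mix p on Type-A must make Maker 2 indifferent between Type-A and Type-B.
Maker 2's payoff from Type-A: 12p + 2(1−p). From Type-B: 11p + 3(1−p).
Set equal: 1p = 1(1−p) → p = 1/2.
Probability on Type-B is 1 − 1/2 = 1/2.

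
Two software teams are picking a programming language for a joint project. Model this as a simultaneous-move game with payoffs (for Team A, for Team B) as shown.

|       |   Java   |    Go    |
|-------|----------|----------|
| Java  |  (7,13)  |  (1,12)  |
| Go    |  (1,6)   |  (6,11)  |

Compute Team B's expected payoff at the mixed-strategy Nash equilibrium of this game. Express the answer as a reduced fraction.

Team A mixes with probability p on Java, chosen so Team B is indifferent: 13p + 6(1−p) = 12p + 11(1−p) gives p = 5/6.
Team B's expected payoff is 13·5/6 + 6·1/6 = 71/6.

71/6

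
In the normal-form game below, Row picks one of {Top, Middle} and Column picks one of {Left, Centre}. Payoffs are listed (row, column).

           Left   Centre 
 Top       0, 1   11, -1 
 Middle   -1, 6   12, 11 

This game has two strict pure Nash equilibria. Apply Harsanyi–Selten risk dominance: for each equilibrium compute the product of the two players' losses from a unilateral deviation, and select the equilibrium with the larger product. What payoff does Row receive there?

12

At (Top, Left): Row loses 0 − (-1) = 1 by deviating; Column loses 1 − (-1) = 2. Product = 1·2 = 2.
At (Middle, Centre): Row loses 12 − 11 = 1 by deviating; Column loses 11 − 6 = 5. Product = 1·5 = 5.
5 > 2, so (Middle, Centre) is risk-dominant. Row's payoff there is 12.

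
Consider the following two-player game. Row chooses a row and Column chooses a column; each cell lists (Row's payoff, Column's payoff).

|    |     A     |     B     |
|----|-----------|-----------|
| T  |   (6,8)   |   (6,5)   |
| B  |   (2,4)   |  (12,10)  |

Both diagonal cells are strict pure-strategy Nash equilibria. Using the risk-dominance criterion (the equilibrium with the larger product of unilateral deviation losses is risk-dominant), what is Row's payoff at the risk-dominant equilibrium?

At (T, A): Row loses 6 − 2 = 4 by deviating; Column loses 8 − 5 = 3. Product = 4·3 = 12.
At (B, B): Row loses 12 − 6 = 6 by deviating; Column loses 10 − 4 = 6. Product = 6·6 = 36.
36 > 12, so (B, B) is risk-dominant. Row's payoff there is 12.

12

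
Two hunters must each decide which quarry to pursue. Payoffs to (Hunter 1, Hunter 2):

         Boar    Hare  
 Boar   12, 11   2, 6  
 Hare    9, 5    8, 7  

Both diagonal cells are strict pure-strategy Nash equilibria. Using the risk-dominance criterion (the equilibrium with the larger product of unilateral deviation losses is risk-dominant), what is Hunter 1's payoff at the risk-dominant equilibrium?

At both Boar: Hunter 1 loses 12 − 9 = 3 by deviating; Hunter 2 loses 11 − 6 = 5. Product = 3·5 = 15.
At both Hare: Hunter 1 loses 8 − 2 = 6 by deviating; Hunter 2 loses 7 − 5 = 2. Product = 6·2 = 12.
15 > 12, so both Boar is risk-dominant. Hunter 1's payoff there is 12.

12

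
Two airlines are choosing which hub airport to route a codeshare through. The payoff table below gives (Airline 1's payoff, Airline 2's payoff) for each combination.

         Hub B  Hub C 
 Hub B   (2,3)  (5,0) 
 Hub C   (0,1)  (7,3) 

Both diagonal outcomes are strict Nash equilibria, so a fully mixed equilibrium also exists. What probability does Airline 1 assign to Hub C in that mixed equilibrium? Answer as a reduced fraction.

3/5

Airline 1's mix p on Hub B must make Airline 2 indifferent between Hub B and Hub C.
Airline 2's payoff from Hub B: 3p + 1(1−p). From Hub C: 0p + 3(1−p).
Set equal: 3p = 2(1−p) → p = 2/5.
Probability on Hub C is 1 − 2/5 = 3/5.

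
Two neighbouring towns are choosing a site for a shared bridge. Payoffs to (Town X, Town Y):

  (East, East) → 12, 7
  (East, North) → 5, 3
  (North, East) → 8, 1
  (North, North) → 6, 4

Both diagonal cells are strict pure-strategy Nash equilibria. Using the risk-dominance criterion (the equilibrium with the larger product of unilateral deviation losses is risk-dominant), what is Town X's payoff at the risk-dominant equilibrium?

At both East: Town X loses 12 − 8 = 4 by deviating; Town Y loses 7 − 3 = 4. Product = 4·4 = 16.
At both North: Town X loses 6 − 5 = 1 by deviating; Town Y loses 4 − 1 = 3. Product = 1·3 = 3.
16 > 3, so both East is risk-dominant. Town X's payoff there is 12.

12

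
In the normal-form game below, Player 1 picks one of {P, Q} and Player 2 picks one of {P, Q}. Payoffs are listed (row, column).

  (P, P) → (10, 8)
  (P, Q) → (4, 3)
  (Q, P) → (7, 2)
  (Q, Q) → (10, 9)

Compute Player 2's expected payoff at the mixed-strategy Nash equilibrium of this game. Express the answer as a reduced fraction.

11/2

Player 1 mixes with probability p on P, chosen so Player 2 is indifferent: 8p + 2(1−p) = 3p + 9(1−p) gives p = 7/12.
Player 2's expected payoff is 8·7/12 + 2·5/12 = 11/2.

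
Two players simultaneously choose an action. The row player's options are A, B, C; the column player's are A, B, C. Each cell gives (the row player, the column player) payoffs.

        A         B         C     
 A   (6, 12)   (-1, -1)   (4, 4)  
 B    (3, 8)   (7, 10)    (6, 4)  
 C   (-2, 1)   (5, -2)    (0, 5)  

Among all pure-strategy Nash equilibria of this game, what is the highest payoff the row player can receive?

7

Both A is a pure NE (the row player: 6 ≥ 3; the column player: 12 ≥ 4). The row player gets 6.
Both B is a pure NE (the row player: 7 ≥ 5; the column player: 10 ≥ 8). The row player gets 7.
Every other cell has a profitable deviation for at least one player. Highest of {6, 7} is 7.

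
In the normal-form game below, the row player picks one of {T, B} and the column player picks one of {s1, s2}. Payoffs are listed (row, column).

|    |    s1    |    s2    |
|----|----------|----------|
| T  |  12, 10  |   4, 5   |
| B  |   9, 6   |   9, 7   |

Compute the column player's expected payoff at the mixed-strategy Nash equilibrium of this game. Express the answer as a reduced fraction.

The row player mixes with probability p on T, chosen so the column player is indifferent: 10p + 6(1−p) = 5p + 7(1−p) gives p = 1/6.
The column player's expected payoff is 10·1/6 + 6·5/6 = 20/3.

20/3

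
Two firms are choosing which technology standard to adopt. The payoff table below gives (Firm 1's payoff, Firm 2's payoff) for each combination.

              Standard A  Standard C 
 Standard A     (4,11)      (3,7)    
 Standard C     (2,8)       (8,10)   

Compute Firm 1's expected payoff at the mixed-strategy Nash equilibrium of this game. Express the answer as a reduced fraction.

Firm 2 mixes with probability q on Standard A, chosen so Firm 1 is indifferent: 4q + 3(1−q) = 2q + 8(1−q) gives q = 5/7.
Firm 1's expected payoff (from either row, since indifferent) is 4·5/7 + 3·2/7 = 26/7.

26/7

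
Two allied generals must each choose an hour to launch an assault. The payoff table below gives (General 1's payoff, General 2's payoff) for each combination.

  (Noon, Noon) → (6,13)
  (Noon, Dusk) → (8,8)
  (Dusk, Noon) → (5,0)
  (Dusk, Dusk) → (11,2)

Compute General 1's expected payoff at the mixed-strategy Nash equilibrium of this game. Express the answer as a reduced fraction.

General 2 mixes with probability q on Noon, chosen so General 1 is indifferent: 6q + 8(1−q) = 5q + 11(1−q) gives q = 3/4.
General 1's expected payoff (from either row, since indifferent) is 6·3/4 + 8·1/4 = 13/2.

13/2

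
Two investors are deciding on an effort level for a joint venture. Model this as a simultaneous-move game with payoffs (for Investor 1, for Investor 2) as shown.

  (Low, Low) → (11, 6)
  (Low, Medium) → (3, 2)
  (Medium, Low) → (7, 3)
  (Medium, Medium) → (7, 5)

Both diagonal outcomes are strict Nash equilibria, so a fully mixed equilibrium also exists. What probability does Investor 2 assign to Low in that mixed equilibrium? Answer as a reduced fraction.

Investor 2's mix q on Low must make Investor 1 indifferent between Low and Medium.
Investor 1's payoff from Low: 11q + 3(1−q). From Medium: 7q + 7(1−q).
Set equal: 4q = 4(1−q) → q = 4/8 = 1/2.

1/2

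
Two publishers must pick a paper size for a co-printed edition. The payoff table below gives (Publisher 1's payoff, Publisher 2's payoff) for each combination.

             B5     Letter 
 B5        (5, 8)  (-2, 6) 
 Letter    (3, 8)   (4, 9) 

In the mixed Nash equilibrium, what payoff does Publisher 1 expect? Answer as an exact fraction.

Publisher 2 mixes with probability q on B5, chosen so Publisher 1 is indifferent: 5q + (-2)(1−q) = 3q + 4(1−q) gives q = 3/4.
Publisher 1's expected payoff (from either row, since indifferent) is 5·3/4 + (-2)·1/4 = 13/4.

13/4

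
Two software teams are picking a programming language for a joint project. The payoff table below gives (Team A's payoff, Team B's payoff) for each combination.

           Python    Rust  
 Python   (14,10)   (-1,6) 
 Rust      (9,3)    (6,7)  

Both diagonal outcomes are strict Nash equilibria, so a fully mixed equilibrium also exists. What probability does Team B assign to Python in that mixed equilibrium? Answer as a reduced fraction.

Team B's mix q on Python must make Team A indifferent between Python and Rust.
Team A's payoff from Python: 14q + (-1)(1−q). From Rust: 9q + 6(1−q).
Set equal: 5q = 7(1−q) → q = 7/12.

7/12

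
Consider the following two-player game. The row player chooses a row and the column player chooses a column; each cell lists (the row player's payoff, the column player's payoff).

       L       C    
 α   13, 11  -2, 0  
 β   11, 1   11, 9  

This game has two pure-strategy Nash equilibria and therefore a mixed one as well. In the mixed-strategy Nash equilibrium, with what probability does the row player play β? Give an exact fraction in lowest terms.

The row player's mix p on α must make the column player indifferent between L and C.
The column player's payoff from L: 11p + 1(1−p). From C: 0p + 9(1−p).
Set equal: 11p = 8(1−p) → p = 8/19.
Probability on β is 1 − 8/19 = 11/19.

11/19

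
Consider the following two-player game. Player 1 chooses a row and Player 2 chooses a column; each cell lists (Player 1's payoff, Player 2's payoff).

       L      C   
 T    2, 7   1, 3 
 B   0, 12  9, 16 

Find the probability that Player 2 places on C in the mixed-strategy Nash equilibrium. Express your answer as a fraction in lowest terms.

1/5

Player 2's mix q on L must make Player 1 indifferent between T and B.
Player 1's payoff from T: 2q + 1(1−q). From B: 0q + 9(1−q).
Set equal: 2q = 8(1−q) → q = 8/10 = 4/5.
Probability on C is 1 − 4/5 = 1/5.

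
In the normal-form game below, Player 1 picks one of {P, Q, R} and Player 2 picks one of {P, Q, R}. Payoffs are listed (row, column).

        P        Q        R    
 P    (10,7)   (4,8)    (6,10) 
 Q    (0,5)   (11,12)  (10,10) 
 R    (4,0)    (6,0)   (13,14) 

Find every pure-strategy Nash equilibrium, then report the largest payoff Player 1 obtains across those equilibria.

Both Q is a pure NE (Player 1: 11 ≥ 6; Player 2: 12 ≥ 10). Player 1 gets 11.
Both R is a pure NE (Player 1: 13 ≥ 10; Player 2: 14 ≥ 0). Player 1 gets 13.
Every other cell has a profitable deviation for at least one player. Highest of {11, 13} is 13.

13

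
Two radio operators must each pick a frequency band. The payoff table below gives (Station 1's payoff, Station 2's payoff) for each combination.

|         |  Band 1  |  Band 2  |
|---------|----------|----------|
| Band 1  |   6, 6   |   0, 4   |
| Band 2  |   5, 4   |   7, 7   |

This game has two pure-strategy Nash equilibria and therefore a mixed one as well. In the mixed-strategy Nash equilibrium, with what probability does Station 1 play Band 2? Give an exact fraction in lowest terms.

Station 1's mix p on Band 1 must make Station 2 indifferent between Band 1 and Band 2.
Station 2's payoff from Band 1: 6p + 4(1−p). From Band 2: 4p + 7(1−p).
Set equal: 2p = 3(1−p) → p = 3/5.
Probability on Band 2 is 1 − 3/5 = 2/5.

2/5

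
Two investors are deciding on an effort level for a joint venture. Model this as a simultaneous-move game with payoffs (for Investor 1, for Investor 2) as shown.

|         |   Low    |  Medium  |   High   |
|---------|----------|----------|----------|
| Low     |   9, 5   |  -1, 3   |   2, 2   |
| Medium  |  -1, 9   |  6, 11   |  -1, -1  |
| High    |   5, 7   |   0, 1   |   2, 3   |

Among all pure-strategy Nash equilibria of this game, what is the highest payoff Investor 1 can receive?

Both Low is a pure NE (Investor 1: 9 ≥ 5; Investor 2: 5 ≥ 3). Investor 1 gets 9.
Both Medium is a pure NE (Investor 1: 6 ≥ 0; Investor 2: 11 ≥ 9). Investor 1 gets 6.
Every other cell has a profitable deviation for at least one player. Highest of {9, 6} is 9.

9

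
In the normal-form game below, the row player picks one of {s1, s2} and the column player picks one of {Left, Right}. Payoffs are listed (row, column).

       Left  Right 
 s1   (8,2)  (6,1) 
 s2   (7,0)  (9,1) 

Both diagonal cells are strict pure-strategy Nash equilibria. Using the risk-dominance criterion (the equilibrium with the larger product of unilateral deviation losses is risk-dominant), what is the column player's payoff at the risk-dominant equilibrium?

1

At (s1, Left): the row player loses 8 − 7 = 1 by deviating; the column player loses 2 − 1 = 1. Product = 1·1 = 1.
At (s2, Right): the row player loses 9 − 6 = 3 by deviating; the column player loses 1 − 0 = 1. Product = 3·1 = 3.
3 > 1, so (s2, Right) is risk-dominant. The column player's payoff there is 1.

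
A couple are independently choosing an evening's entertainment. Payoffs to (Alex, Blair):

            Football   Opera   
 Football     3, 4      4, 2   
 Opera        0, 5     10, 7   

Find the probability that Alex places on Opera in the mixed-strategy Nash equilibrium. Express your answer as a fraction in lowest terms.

Alex's mix p on Football must make Blair indifferent between Football and Opera.
Blair's payoff from Football: 4p + 5(1−p). From Opera: 2p + 7(1−p).
Set equal: 2p = 2(1−p) → p = 2/4 = 1/2.
Probability on Opera is 1 − 1/2 = 1/2.

1/2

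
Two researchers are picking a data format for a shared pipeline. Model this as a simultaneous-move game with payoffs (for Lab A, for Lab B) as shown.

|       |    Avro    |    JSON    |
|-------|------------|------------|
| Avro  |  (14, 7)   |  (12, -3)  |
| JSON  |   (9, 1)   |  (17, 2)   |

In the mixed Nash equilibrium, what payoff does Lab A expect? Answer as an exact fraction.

13

Lab B mixes with probability q on Avro, chosen so Lab A is indifferent: 14q + 12(1−q) = 9q + 17(1−q) gives q = 1/2.
Lab A's expected payoff (from either row, since indifferent) is 14·1/2 + 12·1/2 = 13.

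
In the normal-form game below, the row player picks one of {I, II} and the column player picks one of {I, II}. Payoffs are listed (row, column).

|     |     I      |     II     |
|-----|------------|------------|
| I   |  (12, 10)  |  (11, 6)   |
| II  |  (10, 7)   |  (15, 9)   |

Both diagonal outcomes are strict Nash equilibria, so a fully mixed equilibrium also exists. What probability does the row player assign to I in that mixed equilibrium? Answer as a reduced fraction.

1/3

The row player's mix p on I must make the column player indifferent between I and II.
The column player's payoff from I: 10p + 7(1−p). From II: 6p + 9(1−p).
Set equal: 4p = 2(1−p) → p = 2/6 = 1/3.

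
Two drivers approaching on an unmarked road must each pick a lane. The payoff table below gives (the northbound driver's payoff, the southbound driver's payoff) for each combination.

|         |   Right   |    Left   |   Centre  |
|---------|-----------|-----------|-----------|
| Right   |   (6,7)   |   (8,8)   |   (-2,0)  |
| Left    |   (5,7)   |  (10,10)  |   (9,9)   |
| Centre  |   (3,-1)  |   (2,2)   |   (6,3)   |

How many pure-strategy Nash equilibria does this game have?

Both Left: the northbound driver gets 10 (best alternative 8); the southbound driver gets 10 (best alternative 9). Neither deviates — NE.
Both Centre is not a NE: the northbound driver would switch to Left (9 > 6).
No other cell survives both best-response checks, so there is 1 pure NE.

1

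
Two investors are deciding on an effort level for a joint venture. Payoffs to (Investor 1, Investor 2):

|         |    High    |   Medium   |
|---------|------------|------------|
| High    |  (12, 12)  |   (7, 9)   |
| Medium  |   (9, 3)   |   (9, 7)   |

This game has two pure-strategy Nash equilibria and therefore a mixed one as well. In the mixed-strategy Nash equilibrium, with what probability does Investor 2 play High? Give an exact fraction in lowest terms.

2/5

Investor 2's mix q on High must make Investor 1 indifferent between High and Medium.
Investor 1's payoff from High: 12q + 7(1−q). From Medium: 9q + 9(1−q).
Set equal: 3q = 2(1−q) → q = 2/5.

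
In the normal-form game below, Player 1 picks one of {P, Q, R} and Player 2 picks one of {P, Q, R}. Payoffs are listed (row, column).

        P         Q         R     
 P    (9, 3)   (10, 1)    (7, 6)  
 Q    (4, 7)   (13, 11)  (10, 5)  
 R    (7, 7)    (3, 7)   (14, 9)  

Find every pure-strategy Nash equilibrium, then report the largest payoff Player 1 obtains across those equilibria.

14

Both Q is a pure NE (Player 1: 13 ≥ 10; Player 2: 11 ≥ 7). Player 1 gets 13.
Both R is a pure NE (Player 1: 14 ≥ 10; Player 2: 9 ≥ 7). Player 1 gets 14.
Every other cell has a profitable deviation for at least one player. Highest of {13, 14} is 14.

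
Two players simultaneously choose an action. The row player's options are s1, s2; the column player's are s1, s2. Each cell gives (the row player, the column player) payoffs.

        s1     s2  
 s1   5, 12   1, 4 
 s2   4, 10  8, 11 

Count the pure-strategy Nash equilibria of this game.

Both s1: the row player gets 5 (best alternative 4); the column player gets 12 (best alternative 4). Neither deviates — NE.
Both s2: the row player gets 8 (best alternative 1); the column player gets 11 (best alternative 10). Neither deviates — NE.
(s2, s1) is not a NE: the row player would switch to s1 (5 > 4).
No other cell survives both best-response checks, so there are 2 pure NE.

2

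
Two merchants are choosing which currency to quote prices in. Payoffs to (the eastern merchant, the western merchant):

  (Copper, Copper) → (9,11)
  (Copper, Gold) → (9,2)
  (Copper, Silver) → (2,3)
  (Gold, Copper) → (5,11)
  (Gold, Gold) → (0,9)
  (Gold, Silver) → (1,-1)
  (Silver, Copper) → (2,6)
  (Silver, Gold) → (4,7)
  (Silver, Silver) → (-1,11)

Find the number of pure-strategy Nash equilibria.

1

Both Copper: the eastern merchant gets 9 (best alternative 5); the western merchant gets 11 (best alternative 3). Neither deviates — NE.
Both Gold is not a NE: the eastern merchant would switch to Copper (9 > 0).
No other cell survives both best-response checks, so there is 1 pure NE.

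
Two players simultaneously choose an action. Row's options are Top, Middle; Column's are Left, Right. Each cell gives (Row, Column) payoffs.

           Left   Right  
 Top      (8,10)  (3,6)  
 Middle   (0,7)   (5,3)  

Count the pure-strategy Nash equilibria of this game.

(Top, Left): Row gets 8 (best alternative 0); Column gets 10 (best alternative 6). Neither deviates — NE.
(Middle, Right) is not a NE: Column would switch to Left (7 > 3).
No other cell survives both best-response checks, so there is 1 pure NE.

1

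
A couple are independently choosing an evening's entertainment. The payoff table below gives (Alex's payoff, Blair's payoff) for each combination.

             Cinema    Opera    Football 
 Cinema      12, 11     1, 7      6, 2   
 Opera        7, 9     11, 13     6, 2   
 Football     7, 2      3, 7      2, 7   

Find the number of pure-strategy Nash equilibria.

Both Cinema: Alex gets 12 (best alternative 7); Blair gets 11 (best alternative 7). Neither deviates — NE.
Both Opera: Alex gets 11 (best alternative 3); Blair gets 13 (best alternative 9). Neither deviates — NE.
Both Football is not a NE: Alex would switch to Cinema (6 > 2).
No other cell survives both best-response checks, so there are 2 pure NE.

2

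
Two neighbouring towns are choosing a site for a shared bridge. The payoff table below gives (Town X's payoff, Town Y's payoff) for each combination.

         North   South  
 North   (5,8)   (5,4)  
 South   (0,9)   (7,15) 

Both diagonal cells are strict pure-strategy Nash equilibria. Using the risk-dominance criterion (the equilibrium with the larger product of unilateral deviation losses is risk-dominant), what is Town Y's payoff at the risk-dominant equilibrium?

At both North: Town X loses 5 − 0 = 5 by deviating; Town Y loses 8 − 4 = 4. Product = 5·4 = 20.
At both South: Town X loses 7 − 5 = 2 by deviating; Town Y loses 15 − 9 = 6. Product = 2·6 = 12.
20 > 12, so both North is risk-dominant. Town Y's payoff there is 8.

8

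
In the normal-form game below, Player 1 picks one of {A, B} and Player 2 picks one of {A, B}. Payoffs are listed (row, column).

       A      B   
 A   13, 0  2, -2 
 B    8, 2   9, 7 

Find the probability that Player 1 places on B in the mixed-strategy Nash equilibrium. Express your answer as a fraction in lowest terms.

Player 1's mix p on A must make Player 2 indifferent between A and B.
Player 2's payoff from A: 0p + 2(1−p). From B: (-2)p + 7(1−p).
Set equal: 2p = 5(1−p) → p = 5/7.
Probability on B is 1 − 5/7 = 2/7.

2/7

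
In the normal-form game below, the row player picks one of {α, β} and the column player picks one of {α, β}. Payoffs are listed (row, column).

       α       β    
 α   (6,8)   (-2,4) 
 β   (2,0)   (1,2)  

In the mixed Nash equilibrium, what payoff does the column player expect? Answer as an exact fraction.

8/3

The row player mixes with probability p on α, chosen so the column player is indifferent: 8p + 0(1−p) = 4p + 2(1−p) gives p = 1/3.
The column player's expected payoff is 8·1/3 + 0·2/3 = 8/3.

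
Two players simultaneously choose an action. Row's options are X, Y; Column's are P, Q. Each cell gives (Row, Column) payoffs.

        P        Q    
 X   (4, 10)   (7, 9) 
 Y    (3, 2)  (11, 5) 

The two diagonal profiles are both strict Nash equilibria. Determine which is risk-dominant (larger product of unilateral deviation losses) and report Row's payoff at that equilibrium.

At (X, P): Row loses 4 − 3 = 1 by deviating; Column loses 10 − 9 = 1. Product = 1·1 = 1.
At (Y, Q): Row loses 11 − 7 = 4 by deviating; Column loses 5 − 2 = 3. Product = 4·3 = 12.
12 > 1, so (Y, Q) is risk-dominant. Row's payoff there is 11.

11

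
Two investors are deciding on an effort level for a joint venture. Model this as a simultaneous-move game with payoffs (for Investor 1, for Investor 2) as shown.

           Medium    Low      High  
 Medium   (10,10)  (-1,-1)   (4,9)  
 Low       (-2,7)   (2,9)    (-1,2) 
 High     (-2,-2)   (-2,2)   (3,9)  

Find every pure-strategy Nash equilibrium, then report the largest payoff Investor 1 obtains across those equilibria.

10

Both Medium is a pure NE (Investor 1: 10 ≥ -2; Investor 2: 10 ≥ 9). Investor 1 gets 10.
Both Low is a pure NE (Investor 1: 2 ≥ -1; Investor 2: 9 ≥ 7). Investor 1 gets 2.
Every other cell has a profitable deviation for at least one player. Highest of {10, 2} is 10.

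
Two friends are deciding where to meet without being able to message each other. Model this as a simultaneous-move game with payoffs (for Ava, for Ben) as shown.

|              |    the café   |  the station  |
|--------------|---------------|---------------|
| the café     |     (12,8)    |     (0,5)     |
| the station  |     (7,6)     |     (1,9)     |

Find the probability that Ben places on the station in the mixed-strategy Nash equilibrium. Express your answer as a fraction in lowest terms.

5/6

Ben's mix q on the café must make Ava indifferent between the café and the station.
Ava's payoff from the café: 12q + 0(1−q). From the station: 7q + 1(1−q).
Set equal: 5q = 1(1−q) → q = 1/6.
Probability on the station is 1 − 1/6 = 5/6.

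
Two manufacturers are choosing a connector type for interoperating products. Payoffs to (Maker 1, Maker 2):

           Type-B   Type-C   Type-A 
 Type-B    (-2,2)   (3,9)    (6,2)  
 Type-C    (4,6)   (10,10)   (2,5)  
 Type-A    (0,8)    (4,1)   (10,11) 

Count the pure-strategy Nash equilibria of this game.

2

Both Type-C: Maker 1 gets 10 (best alternative 4); Maker 2 gets 10 (best alternative 6). Neither deviates — NE.
Both Type-A: Maker 1 gets 10 (best alternative 6); Maker 2 gets 11 (best alternative 8). Neither deviates — NE.
Both Type-B is not a NE: Maker 1 would switch to Type-C (4 > -2).
No other cell survives both best-response checks, so there are 2 pure NE.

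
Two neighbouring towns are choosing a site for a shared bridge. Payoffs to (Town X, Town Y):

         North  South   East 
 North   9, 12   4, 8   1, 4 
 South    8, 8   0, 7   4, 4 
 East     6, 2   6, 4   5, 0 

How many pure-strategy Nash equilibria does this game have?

2

Both North: Town X gets 9 (best alternative 8); Town Y gets 12 (best alternative 8). Neither deviates — NE.
(East, South): Town X gets 6 (best alternative 4); Town Y gets 4 (best alternative 2). Neither deviates — NE.
Both East is not a NE: Town Y would switch to South (4 > 0).
No other cell survives both best-response checks, so there are 2 pure NE.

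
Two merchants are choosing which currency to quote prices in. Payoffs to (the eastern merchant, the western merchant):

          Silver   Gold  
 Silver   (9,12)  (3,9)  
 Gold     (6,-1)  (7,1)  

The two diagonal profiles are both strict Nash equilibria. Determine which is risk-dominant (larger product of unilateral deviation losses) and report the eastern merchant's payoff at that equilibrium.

9

At both Silver: the eastern merchant loses 9 − 6 = 3 by deviating; the western merchant loses 12 − 9 = 3. Product = 3·3 = 9.
At both Gold: the eastern merchant loses 7 − 3 = 4 by deviating; the western merchant loses 1 − (-1) = 2. Product = 4·2 = 8.
9 > 8, so both Silver is risk-dominant. The eastern merchant's payoff there is 9.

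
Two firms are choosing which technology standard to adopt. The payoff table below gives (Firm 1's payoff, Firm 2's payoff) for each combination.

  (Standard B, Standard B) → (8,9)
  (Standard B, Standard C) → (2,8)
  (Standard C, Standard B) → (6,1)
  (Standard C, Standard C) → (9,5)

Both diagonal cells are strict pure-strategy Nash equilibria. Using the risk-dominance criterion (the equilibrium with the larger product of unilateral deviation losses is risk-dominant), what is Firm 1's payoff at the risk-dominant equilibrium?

9

At both Standard B: Firm 1 loses 8 − 6 = 2 by deviating; Firm 2 loses 9 − 8 = 1. Product = 2·1 = 2.
At both Standard C: Firm 1 loses 9 − 2 = 7 by deviating; Firm 2 loses 5 − 1 = 4. Product = 7·4 = 28.
28 > 2, so both Standard C is risk-dominant. Firm 1's payoff there is 9.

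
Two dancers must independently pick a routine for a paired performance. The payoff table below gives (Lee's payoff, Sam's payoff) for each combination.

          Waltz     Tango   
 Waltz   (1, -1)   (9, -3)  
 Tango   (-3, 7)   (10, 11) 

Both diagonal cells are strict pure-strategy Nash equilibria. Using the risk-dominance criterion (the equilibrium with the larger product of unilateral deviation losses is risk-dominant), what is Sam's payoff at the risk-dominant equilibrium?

-1

At both Waltz: Lee loses 1 − (-3) = 4 by deviating; Sam loses -1 − (-3) = 2. Product = 4·2 = 8.
At both Tango: Lee loses 10 − 9 = 1 by deviating; Sam loses 11 − 7 = 4. Product = 1·4 = 4.
8 > 4, so both Waltz is risk-dominant. Sam's payoff there is -1.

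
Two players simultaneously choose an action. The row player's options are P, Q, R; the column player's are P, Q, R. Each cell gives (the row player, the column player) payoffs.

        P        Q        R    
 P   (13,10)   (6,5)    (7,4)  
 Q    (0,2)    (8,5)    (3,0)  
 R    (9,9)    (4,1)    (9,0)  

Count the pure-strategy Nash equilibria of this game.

2

Both P: the row player gets 13 (best alternative 9); the column player gets 10 (best alternative 5). Neither deviates — NE.
Both Q: the row player gets 8 (best alternative 6); the column player gets 5 (best alternative 2). Neither deviates — NE.
Both R is not a NE: the column player would switch to P (9 > 0).
No other cell survives both best-response checks, so there are 2 pure NE.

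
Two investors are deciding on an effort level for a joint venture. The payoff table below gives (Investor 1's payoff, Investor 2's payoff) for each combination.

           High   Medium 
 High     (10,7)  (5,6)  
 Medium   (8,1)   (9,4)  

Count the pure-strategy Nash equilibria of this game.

Both High: Investor 1 gets 10 (best alternative 8); Investor 2 gets 7 (best alternative 6). Neither deviates — NE.
Both Medium: Investor 1 gets 9 (best alternative 5); Investor 2 gets 4 (best alternative 1). Neither deviates — NE.
(High, Medium) is not a NE: Investor 1 would switch to Medium (9 > 5).
No other cell survives both best-response checks, so there are 2 pure NE.

2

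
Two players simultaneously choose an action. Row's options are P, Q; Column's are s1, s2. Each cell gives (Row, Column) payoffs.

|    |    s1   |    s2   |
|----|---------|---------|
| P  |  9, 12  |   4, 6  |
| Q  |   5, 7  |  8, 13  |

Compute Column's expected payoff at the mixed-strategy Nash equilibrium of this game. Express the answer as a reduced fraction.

19/2

Row mixes with probability p on P, chosen so Column is indifferent: 12p + 7(1−p) = 6p + 13(1−p) gives p = 1/2.
Column's expected payoff is 12·1/2 + 7·1/2 = 19/2.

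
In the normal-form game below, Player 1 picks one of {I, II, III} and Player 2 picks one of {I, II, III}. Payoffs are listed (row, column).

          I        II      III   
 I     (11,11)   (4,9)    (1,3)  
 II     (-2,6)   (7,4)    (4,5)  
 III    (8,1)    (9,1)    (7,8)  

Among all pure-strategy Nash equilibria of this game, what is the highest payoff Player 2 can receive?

11

Both I is a pure NE (Player 1: 11 ≥ 8; Player 2: 11 ≥ 9). Player 2 gets 11.
Both III is a pure NE (Player 1: 7 ≥ 4; Player 2: 8 ≥ 1). Player 2 gets 8.
Every other cell has a profitable deviation for at least one player. Highest of {11, 8} is 11.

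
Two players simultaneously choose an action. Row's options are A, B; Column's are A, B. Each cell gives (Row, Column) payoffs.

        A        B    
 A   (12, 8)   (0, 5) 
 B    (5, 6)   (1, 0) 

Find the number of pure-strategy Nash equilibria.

1

Both A: Row gets 12 (best alternative 5); Column gets 8 (best alternative 5). Neither deviates — NE.
Both B is not a NE: Column would switch to A (6 > 0).
No other cell survives both best-response checks, so there is 1 pure NE.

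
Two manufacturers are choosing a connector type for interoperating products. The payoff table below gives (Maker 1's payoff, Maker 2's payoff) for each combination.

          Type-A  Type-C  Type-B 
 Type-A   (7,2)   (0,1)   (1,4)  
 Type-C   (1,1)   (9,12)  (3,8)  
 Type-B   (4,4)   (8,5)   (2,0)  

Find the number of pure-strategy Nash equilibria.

1

Both Type-C: Maker 1 gets 9 (best alternative 8); Maker 2 gets 12 (best alternative 8). Neither deviates — NE.
Both Type-B is not a NE: Maker 1 would switch to Type-C (3 > 2).
No other cell survives both best-response checks, so there is 1 pure NE.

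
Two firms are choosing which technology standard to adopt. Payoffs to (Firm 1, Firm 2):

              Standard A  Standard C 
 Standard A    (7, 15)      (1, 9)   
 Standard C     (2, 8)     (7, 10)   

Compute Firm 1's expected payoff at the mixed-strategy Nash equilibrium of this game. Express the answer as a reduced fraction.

Firm 2 mixes with probability q on Standard A, chosen so Firm 1 is indifferent: 7q + 1(1−q) = 2q + 7(1−q) gives q = 6/11.
Firm 1's expected payoff (from either row, since indifferent) is 7·6/11 + 1·5/11 = 47/11.

47/11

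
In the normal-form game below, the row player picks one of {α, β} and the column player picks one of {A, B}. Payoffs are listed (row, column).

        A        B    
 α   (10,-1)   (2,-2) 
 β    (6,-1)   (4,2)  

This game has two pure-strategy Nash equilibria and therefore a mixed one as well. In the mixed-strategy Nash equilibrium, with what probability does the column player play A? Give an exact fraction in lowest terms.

The column player's mix q on A must make the row player indifferent between α and β.
The row player's payoff from α: 10q + 2(1−q). From β: 6q + 4(1−q).
Set equal: 4q = 2(1−q) → q = 2/6 = 1/3.

1/3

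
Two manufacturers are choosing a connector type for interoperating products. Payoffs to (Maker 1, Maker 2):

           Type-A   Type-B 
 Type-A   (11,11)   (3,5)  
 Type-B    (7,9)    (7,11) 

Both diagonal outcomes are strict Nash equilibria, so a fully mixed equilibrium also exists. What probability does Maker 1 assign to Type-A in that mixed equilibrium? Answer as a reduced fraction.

Maker 1's mix p on Type-A must make Maker 2 indifferent between Type-A and Type-B.
Maker 2's payoff from Type-A: 11p + 9(1−p). From Type-B: 5p + 11(1−p).
Set equal: 6p = 2(1−p) → p = 2/8 = 1/4.

1/4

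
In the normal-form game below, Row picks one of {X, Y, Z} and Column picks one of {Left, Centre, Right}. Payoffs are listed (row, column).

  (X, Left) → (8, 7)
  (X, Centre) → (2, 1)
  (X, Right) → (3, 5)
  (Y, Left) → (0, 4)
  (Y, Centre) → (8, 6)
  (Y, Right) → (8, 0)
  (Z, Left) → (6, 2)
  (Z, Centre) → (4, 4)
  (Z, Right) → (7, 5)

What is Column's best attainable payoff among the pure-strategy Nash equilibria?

7

(X, Left) is a pure NE (Row: 8 ≥ 6; Column: 7 ≥ 5). Column gets 7.
(Y, Centre) is a pure NE (Row: 8 ≥ 4; Column: 6 ≥ 4). Column gets 6.
Every other cell has a profitable deviation for at least one player. Highest of {7, 6} is 7.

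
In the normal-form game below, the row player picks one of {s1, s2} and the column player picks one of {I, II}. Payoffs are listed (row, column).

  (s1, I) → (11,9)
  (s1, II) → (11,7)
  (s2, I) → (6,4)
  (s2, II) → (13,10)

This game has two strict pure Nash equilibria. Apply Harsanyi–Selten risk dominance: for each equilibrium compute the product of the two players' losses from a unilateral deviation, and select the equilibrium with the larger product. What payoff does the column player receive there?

10

At (s1, I): the row player loses 11 − 6 = 5 by deviating; the column player loses 9 − 7 = 2. Product = 5·2 = 10.
At (s2, II): the row player loses 13 − 11 = 2 by deviating; the column player loses 10 − 4 = 6. Product = 2·6 = 12.
12 > 10, so (s2, II) is risk-dominant. The column player's payoff there is 10.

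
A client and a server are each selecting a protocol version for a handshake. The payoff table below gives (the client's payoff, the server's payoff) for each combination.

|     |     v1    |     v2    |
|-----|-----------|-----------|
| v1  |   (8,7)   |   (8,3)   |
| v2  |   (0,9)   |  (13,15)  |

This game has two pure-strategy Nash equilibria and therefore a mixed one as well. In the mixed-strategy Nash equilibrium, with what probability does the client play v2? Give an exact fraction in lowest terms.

2/5

The client's mix p on v1 must make the server indifferent between v1 and v2.
The server's payoff from v1: 7p + 9(1−p). From v2: 3p + 15(1−p).
Set equal: 4p = 6(1−p) → p = 6/10 = 3/5.
Probability on v2 is 1 − 3/5 = 2/5.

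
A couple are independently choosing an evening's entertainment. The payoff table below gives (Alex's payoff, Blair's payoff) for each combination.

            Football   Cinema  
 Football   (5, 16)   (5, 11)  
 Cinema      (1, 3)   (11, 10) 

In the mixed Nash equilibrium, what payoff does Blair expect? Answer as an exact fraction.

127/12

Alex mixes with probability p on Football, chosen so Blair is indifferent: 16p + 3(1−p) = 11p + 10(1−p) gives p = 7/12.
Blair's expected payoff is 16·7/12 + 3·5/12 = 127/12.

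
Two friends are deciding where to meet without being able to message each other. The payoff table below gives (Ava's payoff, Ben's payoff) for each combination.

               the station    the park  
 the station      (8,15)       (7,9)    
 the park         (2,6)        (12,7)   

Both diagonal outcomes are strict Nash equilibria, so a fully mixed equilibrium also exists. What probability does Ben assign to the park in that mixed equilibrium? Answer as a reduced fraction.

Ben's mix q on the station must make Ava indifferent between the station and the park.
Ava's payoff from the station: 8q + 7(1−q). From the park: 2q + 12(1−q).
Set equal: 6q = 5(1−q) → q = 5/11.
Probability on the park is 1 − 5/11 = 6/11.

6/11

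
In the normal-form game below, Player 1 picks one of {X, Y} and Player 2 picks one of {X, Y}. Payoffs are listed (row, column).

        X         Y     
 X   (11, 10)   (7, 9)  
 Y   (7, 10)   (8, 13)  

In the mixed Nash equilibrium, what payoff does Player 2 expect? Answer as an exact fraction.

10

Player 1 mixes with probability p on X, chosen so Player 2 is indifferent: 10p + 10(1−p) = 9p + 13(1−p) gives p = 3/4.
Player 2's expected payoff is 10·3/4 + 10·1/4 = 10.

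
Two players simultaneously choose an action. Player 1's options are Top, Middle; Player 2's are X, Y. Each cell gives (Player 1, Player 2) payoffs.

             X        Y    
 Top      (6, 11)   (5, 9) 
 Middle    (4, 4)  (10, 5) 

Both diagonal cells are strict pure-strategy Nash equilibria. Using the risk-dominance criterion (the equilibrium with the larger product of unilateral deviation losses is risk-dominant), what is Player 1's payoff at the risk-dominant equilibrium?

10

At (Top, X): Player 1 loses 6 − 4 = 2 by deviating; Player 2 loses 11 − 9 = 2. Product = 2·2 = 4.
At (Middle, Y): Player 1 loses 10 − 5 = 5 by deviating; Player 2 loses 5 − 4 = 1. Product = 5·1 = 5.
5 > 4, so (Middle, Y) is risk-dominant. Player 1's payoff there is 10.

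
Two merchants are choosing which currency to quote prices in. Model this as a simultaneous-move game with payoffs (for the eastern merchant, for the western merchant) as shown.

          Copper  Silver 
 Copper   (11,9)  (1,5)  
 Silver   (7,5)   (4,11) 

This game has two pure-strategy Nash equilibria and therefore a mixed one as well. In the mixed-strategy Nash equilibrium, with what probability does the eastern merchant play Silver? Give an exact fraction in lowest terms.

2/5

The eastern merchant's mix p on Copper must make the western merchant indifferent between Copper and Silver.
The western merchant's payoff from Copper: 9p + 5(1−p). From Silver: 5p + 11(1−p).
Set equal: 4p = 6(1−p) → p = 6/10 = 3/5.
Probability on Silver is 1 − 3/5 = 2/5.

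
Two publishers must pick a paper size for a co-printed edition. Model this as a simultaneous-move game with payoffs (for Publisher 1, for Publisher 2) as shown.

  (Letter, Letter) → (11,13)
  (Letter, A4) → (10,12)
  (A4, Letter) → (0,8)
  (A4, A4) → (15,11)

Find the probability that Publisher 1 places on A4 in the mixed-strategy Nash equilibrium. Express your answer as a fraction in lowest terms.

Publisher 1's mix p on Letter must make Publisher 2 indifferent between Letter and A4.
Publisher 2's payoff from Letter: 13p + 8(1−p). From A4: 12p + 11(1−p).
Set equal: 1p = 3(1−p) → p = 3/4.
Probability on A4 is 1 − 3/4 = 1/4.

1/4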